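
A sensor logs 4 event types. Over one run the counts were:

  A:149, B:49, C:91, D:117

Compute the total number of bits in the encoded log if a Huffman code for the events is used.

Build the Huffman tree bottom-up:
B(49) + C(91) → 140
D(117) + 140 → 257
A(149) + 257 → 406
The encoded length is the sum of every internal node's weight: 140 + 257 + 406 = 803 bits.

803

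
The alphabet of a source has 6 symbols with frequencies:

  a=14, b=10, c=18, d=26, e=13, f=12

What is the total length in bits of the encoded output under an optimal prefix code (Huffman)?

235

Merge the two smallest weights repeatedly:
b(10) + f(12) → 22
e(13) + a(14) → 27
c(18) + 22 → 40
d(26) + 27 → 53
40 + 53 → 93
The encoded length is the sum of every internal node's weight: 22 + 27 + 40 + 53 + 93 = 235 bits.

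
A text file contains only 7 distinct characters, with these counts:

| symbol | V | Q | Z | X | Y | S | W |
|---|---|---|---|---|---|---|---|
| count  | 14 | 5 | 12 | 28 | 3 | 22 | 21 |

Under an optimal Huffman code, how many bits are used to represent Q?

5

Build the tree from the bottom:
Y(3) + Q(5) → 8
8 + Z(12) → 20
V(14) + 20 → 34
W(21) + S(22) → 43
X(28) + 34 → 62
43 + 62 → 105
Q's leaf is at depth 5, giving a 5-bit codeword.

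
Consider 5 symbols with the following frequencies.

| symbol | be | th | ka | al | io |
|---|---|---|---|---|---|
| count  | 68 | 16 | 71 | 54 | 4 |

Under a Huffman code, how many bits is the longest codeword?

Merge the two lowest-weight nodes at each step:
combine io(4), th(16) → 20
combine 20, al(54) → 74
combine be(68), ka(71) → 139
combine 74, 139 → 213
Maximum depth reached is 3.

3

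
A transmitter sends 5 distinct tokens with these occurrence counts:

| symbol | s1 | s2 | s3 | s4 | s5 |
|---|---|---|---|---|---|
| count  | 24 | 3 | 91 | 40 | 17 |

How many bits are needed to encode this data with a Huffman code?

323

Build the Huffman tree bottom-up:
merge s2(3) and s5(17): 20
merge 20 and s1(24): 44
merge s4(40) and 44: 84
merge 84 and s3(91): 175
Each symbol's bit-cost is frequency × depth; summing gives 323 bits (equivalently 20 + 44 + 84 + 175).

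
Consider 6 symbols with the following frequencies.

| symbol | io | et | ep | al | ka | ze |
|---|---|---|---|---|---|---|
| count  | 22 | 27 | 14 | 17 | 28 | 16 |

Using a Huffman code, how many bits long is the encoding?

Build the Huffman tree bottom-up:
ep(14) + ze(16) → 30
al(17) + io(22) → 39
et(27) + ka(28) → 55
30 + 39 → 69
55 + 69 → 124
Each symbol's bit-cost is frequency × depth; summing gives 317 bits (equivalently 30 + 39 + 55 + 69 + 124).

317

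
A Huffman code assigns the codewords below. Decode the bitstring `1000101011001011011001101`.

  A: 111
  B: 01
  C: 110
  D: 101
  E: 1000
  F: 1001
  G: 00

EDBFBDFD

Read left to right; each codeword is recognised as soon as it completes (prefix code):
  1000→E | 101→D | 01→B | 1001→F | 01→B | 101→D | 1001→F | 101→D
Decoded message: EDBFBDFD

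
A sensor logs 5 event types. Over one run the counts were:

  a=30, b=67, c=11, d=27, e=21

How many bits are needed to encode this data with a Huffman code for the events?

334

Merge the two smallest weights repeatedly:
merge c(11) and e(21): 32
merge d(27) and a(30): 57
merge 32 and 57: 89
merge b(67) and 89: 156
The encoded length is the sum of every internal node's weight: 32 + 57 + 89 + 156 = 334 bits.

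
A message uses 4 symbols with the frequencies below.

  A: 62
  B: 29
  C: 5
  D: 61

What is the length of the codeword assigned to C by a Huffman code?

Build the tree from the bottom:
C(5) + B(29) → 34
34 + D(61) → 95
A(62) + 95 → 157
The subtree containing C is merged 3 times, so code length = 3.

3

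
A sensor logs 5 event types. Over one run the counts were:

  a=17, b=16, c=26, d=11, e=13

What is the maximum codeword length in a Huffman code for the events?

3

Merge the two lowest-weight nodes at each step:
combine d(11), e(13) → 24
combine b(16), a(17) → 33
combine 24, c(26) → 50
combine 33, 50 → 83
The rarest symbols sit at the bottom; the longest codeword is 3 bits.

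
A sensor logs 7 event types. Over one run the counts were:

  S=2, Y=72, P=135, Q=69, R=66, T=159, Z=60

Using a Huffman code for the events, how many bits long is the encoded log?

Merge the two smallest weights repeatedly:
combine S(2), Z(60) → 62
combine 62, R(66) → 128
combine Q(69), Y(72) → 141
combine 128, P(135) → 263
combine 141, T(159) → 300
combine 263, 300 → 563
Each symbol's bit-cost is frequency × depth; summing gives 1457 bits (equivalently 62 + 128 + 141 + 263 + 300 + 563).

1457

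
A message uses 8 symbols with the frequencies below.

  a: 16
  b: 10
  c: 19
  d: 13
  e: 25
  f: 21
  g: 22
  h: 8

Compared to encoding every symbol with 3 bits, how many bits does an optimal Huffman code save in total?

7

Fixed-length: 3 bits × 134 symbols = 402 bits.
Huffman merges:
merge h(8) and b(10): 18
merge d(13) and a(16): 29
merge 18 and c(19): 37
merge f(21) and g(22): 43
merge e(25) and 29: 54
merge 37 and 43: 80
merge 54 and 80: 134
Huffman total = 18 + 29 + 37 + 43 + 54 + 80 + 134 = 395 bits.
Saving = 402 − 395 = 7 bits.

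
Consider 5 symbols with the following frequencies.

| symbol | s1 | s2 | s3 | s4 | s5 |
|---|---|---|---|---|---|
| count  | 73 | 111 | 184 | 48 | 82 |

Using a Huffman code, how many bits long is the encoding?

1117

Greedily combine the two least-frequent nodes:
merge s4(48) and s1(73): 121
merge s5(82) and s2(111): 193
merge 121 and s3(184): 305
merge 193 and 305: 498
The encoded length is the sum of every internal node's weight: 121 + 193 + 305 + 498 = 1117 bits.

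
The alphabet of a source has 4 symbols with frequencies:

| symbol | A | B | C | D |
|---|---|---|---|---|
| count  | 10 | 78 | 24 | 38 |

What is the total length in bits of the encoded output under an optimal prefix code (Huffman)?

256

Greedily combine the two least-frequent nodes:
A(10) + C(24) → 34
34 + D(38) → 72
72 + B(78) → 150
The encoded length is the sum of every internal node's weight: 34 + 72 + 150 = 256 bits.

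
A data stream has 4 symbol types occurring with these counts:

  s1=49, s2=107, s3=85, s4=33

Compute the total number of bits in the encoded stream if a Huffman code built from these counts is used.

Merge the two smallest weights repeatedly:
merge s4(33) and s1(49): 82
merge 82 and s3(85): 167
merge s2(107) and 167: 274
Total encoded bits = sum of merged weights = 82 + 167 + 274 = 523.

523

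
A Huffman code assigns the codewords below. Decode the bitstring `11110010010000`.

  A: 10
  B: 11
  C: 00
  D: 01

BBCADCC

Read left to right; each codeword is recognised as soon as it completes (prefix code):
  11→B | 11→B | 00→C | 10→A | 01→D | 00→C | 00→C
Decoded message: BBCADCC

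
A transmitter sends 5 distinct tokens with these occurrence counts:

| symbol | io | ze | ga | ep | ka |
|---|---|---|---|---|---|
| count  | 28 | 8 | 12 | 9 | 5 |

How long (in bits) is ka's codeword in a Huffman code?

Repeatedly merge the two smallest:
merge ka(5) and ze(8): 13
merge ep(9) and ga(12): 21
merge 13 and 21: 34
merge io(28) and 34: 62
The subtree containing ka is merged 3 times, so code length = 3.

3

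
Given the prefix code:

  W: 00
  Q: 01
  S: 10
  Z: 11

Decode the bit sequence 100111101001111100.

SQZSSQZZW

Read left to right; each codeword is recognised as soon as it completes (prefix code):
  10→S | 01→Q | 11→Z | 10→S | 10→S | 01→Q | 11→Z | 11→Z | 00→W
Decoded message: SQZSSQZZW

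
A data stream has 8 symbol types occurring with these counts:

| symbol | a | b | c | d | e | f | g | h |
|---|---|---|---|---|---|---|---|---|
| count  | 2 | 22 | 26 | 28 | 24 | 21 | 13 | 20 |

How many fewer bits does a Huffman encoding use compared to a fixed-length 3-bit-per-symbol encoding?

13

Fixed-length: 3 bits × 156 symbols = 468 bits.
Huffman merges:
combine a(2), g(13) → 15
combine 15, h(20) → 35
combine f(21), b(22) → 43
combine e(24), c(26) → 50
combine d(28), 35 → 63
combine 43, 50 → 93
combine 63, 93 → 156
Huffman total = 15 + 35 + 43 + 50 + 63 + 93 + 156 = 455 bits.
Saving = 468 − 455 = 13 bits.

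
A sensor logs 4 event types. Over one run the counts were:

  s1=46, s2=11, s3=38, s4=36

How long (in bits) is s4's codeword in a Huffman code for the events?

2

Huffman merges, smallest pair first:
merge s2(11) and s4(36): 47
merge s3(38) and s1(46): 84
merge 47 and 84: 131
The subtree containing s4 is merged 2 times, so code length = 2.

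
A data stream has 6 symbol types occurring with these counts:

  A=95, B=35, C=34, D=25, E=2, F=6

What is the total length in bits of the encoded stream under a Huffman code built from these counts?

Merge the two smallest weights repeatedly:
E(2) + F(6) → 8
8 + D(25) → 33
33 + C(34) → 67
B(35) + 67 → 102
A(95) + 102 → 197
The encoded length is the sum of every internal node's weight: 8 + 33 + 67 + 102 + 197 = 407 bits.

407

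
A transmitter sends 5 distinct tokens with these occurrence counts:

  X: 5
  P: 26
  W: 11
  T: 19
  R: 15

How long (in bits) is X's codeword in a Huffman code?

3

Build the tree from the bottom:
X(5) + W(11) → 16
R(15) + 16 → 31
T(19) + P(26) → 45
31 + 45 → 76
X sits 3 levels below the root, so its codeword is 3 bits.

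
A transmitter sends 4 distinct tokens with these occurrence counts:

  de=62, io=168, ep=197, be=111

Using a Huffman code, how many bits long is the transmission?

Build the Huffman tree bottom-up:
combine de(62), be(111) → 173
combine io(168), 173 → 341
combine ep(197), 341 → 538
The encoded length is the sum of every internal node's weight: 173 + 341 + 538 = 1052 bits.

1052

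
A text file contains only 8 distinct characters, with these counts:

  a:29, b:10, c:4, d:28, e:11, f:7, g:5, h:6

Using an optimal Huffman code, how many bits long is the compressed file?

265

Build the Huffman tree bottom-up:
combine c(4), g(5) → 9
combine h(6), f(7) → 13
combine 9, b(10) → 19
combine e(11), 13 → 24
combine 19, 24 → 43
combine d(28), a(29) → 57
combine 43, 57 → 100
Each symbol's bit-cost is frequency × depth; summing gives 265 bits (equivalently 9 + 13 + 19 + 24 + 43 + 57 + 100).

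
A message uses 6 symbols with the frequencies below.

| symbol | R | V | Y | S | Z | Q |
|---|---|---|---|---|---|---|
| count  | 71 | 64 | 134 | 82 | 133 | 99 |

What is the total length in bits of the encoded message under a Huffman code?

Merge the two smallest weights repeatedly:
V(64) + R(71) → 135
S(82) + Q(99) → 181
Z(133) + Y(134) → 267
135 + 181 → 316
267 + 316 → 583
Total encoded bits = sum of merged weights = 135 + 181 + 267 + 316 + 583 = 1482.

1482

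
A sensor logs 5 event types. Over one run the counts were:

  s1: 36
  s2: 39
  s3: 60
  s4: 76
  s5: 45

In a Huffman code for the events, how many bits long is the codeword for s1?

3

Huffman merges, smallest pair first:
merge s1(36) and s2(39): 75
merge s5(45) and s3(60): 105
merge 75 and s4(76): 151
merge 105 and 151: 256
s1 sits 3 levels below the root, so its codeword is 3 bits.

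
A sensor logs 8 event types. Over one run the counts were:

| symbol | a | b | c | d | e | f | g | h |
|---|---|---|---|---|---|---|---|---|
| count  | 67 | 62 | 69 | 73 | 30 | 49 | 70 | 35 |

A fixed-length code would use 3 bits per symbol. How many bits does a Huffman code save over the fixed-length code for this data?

Fixed-length: 3 bits × 455 symbols = 1365 bits.
Huffman merges:
merge e(30) and h(35): 65
merge f(49) and b(62): 111
merge 65 and a(67): 132
merge c(69) and g(70): 139
merge d(73) and 111: 184
merge 132 and 139: 271
merge 184 and 271: 455
Huffman total = 65 + 111 + 132 + 139 + 184 + 271 + 455 = 1357 bits.
Saving = 1365 − 1357 = 8 bits.

8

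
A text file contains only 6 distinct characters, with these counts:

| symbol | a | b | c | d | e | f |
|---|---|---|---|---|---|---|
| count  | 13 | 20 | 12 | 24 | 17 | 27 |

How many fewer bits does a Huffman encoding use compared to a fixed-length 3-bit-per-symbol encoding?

Fixed-length: 3 bits × 113 symbols = 339 bits.
Huffman merges:
c(12) + a(13) → 25
e(17) + b(20) → 37
d(24) + 25 → 49
f(27) + 37 → 64
49 + 64 → 113
Huffman total = 25 + 37 + 49 + 64 + 113 = 288 bits.
Saving = 339 − 288 = 51 bits.

51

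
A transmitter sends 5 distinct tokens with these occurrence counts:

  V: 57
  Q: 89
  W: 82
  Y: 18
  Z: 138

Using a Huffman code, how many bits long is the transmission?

Merge the two smallest weights repeatedly:
combine Y(18), V(57) → 75
combine 75, W(82) → 157
combine Q(89), Z(138) → 227
combine 157, 227 → 384
The encoded length is the sum of every internal node's weight: 75 + 157 + 227 + 384 = 843 bits.

843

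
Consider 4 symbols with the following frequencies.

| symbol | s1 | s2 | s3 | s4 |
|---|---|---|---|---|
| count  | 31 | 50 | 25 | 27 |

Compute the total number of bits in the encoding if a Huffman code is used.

Build the Huffman tree bottom-up:
merge s3(25) and s4(27): 52
merge s1(31) and s2(50): 81
merge 52 and 81: 133
Total encoded bits = sum of merged weights = 52 + 81 + 133 = 266.

266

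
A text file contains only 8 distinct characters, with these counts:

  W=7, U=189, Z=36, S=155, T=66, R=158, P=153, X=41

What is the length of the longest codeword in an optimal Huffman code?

Merge the two lowest-weight nodes at each step:
W(7) + Z(36) → 43
X(41) + 43 → 84
T(66) + 84 → 150
150 + P(153) → 303
S(155) + R(158) → 313
U(189) + 303 → 492
313 + 492 → 805
The rarest symbols sit at the bottom; the longest codeword is 6 bits.

6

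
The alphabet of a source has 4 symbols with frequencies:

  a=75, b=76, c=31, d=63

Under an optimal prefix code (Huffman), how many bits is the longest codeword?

2

Merge the two lowest-weight nodes at each step:
combine c(31), d(63) → 94
combine a(75), b(76) → 151
combine 94, 151 → 245
Maximum depth reached is 2.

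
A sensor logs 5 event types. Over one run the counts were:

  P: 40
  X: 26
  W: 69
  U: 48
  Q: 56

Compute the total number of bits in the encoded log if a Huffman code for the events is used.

Build the Huffman tree bottom-up:
merge X(26) and P(40): 66
merge U(48) and Q(56): 104
merge 66 and W(69): 135
merge 104 and 135: 239
The encoded length is the sum of every internal node's weight: 66 + 104 + 135 + 239 = 544 bits.

544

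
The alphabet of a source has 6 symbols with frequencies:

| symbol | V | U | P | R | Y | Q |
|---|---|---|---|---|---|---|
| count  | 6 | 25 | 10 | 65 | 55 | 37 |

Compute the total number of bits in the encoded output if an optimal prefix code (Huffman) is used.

453

Build the Huffman tree bottom-up:
merge V(6) and P(10): 16
merge 16 and U(25): 41
merge Q(37) and 41: 78
merge Y(55) and R(65): 120
merge 78 and 120: 198
Total encoded bits = sum of merged weights = 16 + 41 + 78 + 120 + 198 = 453.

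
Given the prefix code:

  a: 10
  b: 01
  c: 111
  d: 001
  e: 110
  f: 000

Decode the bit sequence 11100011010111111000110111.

cfeaccfec

Read left to right; each codeword is recognised as soon as it completes (prefix code):
  111→c | 000→f | 110→e | 10→a | 111→c | 111→c | 000→f | 110→e | 111→c
Decoded message: cfeaccfec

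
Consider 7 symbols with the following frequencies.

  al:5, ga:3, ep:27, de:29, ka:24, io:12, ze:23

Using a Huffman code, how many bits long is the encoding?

Merge the two smallest weights repeatedly:
combine ga(3), al(5) → 8
combine 8, io(12) → 20
combine 20, ze(23) → 43
combine ka(24), ep(27) → 51
combine de(29), 43 → 72
combine 51, 72 → 123
Total encoded bits = sum of merged weights = 8 + 20 + 43 + 51 + 72 + 123 = 317.

317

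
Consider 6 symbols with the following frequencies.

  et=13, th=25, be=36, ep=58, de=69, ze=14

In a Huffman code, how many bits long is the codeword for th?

3

Build the tree from the bottom:
et(13) + ze(14) → 27
th(25) + 27 → 52
be(36) + 52 → 88
ep(58) + de(69) → 127
88 + 127 → 215
th sits 3 levels below the root, so its codeword is 3 bits.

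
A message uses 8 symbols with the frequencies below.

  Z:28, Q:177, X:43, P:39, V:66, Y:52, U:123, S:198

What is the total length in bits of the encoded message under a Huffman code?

Merge the two smallest weights repeatedly:
combine Z(28), P(39) → 67
combine X(43), Y(52) → 95
combine V(66), 67 → 133
combine 95, U(123) → 218
combine 133, Q(177) → 310
combine S(198), 218 → 416
combine 310, 416 → 726
Each symbol's bit-cost is frequency × depth; summing gives 1965 bits (equivalently 67 + 95 + 133 + 218 + 310 + 416 + 726).

1965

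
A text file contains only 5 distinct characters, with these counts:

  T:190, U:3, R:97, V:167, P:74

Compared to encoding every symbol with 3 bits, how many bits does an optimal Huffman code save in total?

Fixed-length: 3 bits × 531 symbols = 1593 bits.
Huffman merges:
U(3) + P(74) → 77
77 + R(97) → 174
V(167) + 174 → 341
T(190) + 341 → 531
Huffman total = 77 + 174 + 341 + 531 = 1123 bits.
Saving = 1593 − 1123 = 470 bits.

470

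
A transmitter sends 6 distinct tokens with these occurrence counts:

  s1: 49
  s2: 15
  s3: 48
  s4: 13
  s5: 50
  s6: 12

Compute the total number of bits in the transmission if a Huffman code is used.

439

Build the Huffman tree bottom-up:
merge s6(12) and s4(13): 25
merge s2(15) and 25: 40
merge 40 and s3(48): 88
merge s1(49) and s5(50): 99
merge 88 and 99: 187
Total encoded bits = sum of merged weights = 25 + 40 + 88 + 99 + 187 = 439.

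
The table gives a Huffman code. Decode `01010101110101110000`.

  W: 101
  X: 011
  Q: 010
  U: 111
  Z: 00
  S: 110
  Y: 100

Read left to right; each codeword is recognised as soon as it completes (prefix code):
  010→Q | 101→W | 011→X | 101→W | 011→X | 100→Y | 00→Z
Decoded message: QWXWXYZ

QWXWXYZ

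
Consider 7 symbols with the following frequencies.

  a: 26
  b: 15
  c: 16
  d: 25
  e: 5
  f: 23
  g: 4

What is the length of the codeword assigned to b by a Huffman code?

3

Huffman merges, smallest pair first:
g(4) + e(5) → 9
9 + b(15) → 24
c(16) + f(23) → 39
24 + d(25) → 49
a(26) + 39 → 65
49 + 65 → 114
The subtree containing b is merged 3 times, so code length = 3.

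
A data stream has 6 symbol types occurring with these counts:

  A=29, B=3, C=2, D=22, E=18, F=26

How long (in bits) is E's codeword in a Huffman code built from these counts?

Huffman merges, smallest pair first:
merge C(2) and B(3): 5
merge 5 and E(18): 23
merge D(22) and 23: 45
merge F(26) and A(29): 55
merge 45 and 55: 100
E's leaf is at depth 3, giving a 3-bit codeword.

3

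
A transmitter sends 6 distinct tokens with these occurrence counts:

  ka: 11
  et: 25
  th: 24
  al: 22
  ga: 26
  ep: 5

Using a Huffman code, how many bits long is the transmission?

Merge the two smallest weights repeatedly:
combine ep(5), ka(11) → 16
combine 16, al(22) → 38
combine th(24), et(25) → 49
combine ga(26), 38 → 64
combine 49, 64 → 113
Each symbol's bit-cost is frequency × depth; summing gives 280 bits (equivalently 16 + 38 + 49 + 64 + 113).

280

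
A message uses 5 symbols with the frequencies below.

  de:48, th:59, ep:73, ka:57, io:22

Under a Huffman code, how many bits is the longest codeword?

3

Merge the two lowest-weight nodes at each step:
merge io(22) and de(48): 70
merge ka(57) and th(59): 116
merge 70 and ep(73): 143
merge 116 and 143: 259
Maximum depth reached is 3.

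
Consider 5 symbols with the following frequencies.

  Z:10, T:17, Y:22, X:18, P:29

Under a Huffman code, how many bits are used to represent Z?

3

Huffman merges, smallest pair first:
combine Z(10), T(17) → 27
combine X(18), Y(22) → 40
combine 27, P(29) → 56
combine 40, 56 → 96
Z's leaf is at depth 3, giving a 3-bit codeword.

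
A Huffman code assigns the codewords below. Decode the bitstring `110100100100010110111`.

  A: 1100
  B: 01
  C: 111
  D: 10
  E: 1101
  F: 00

Read left to right; each codeword is recognised as soon as it completes (prefix code):
  1101→E | 00→F | 10→D | 01→B | 00→F | 01→B | 01→B | 10→D | 111→C
Decoded message: EFDBFBBDC

EFDBFBBDC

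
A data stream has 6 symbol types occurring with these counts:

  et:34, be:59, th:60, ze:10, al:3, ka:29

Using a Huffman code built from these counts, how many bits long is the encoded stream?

Greedily combine the two least-frequent nodes:
combine al(3), ze(10) → 13
combine 13, ka(29) → 42
combine et(34), 42 → 76
combine be(59), th(60) → 119
combine 76, 119 → 195
The encoded length is the sum of every internal node's weight: 13 + 42 + 76 + 119 + 195 = 445 bits.

445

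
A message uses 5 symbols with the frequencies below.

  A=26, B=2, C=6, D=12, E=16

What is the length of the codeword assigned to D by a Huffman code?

3

Build the tree from the bottom:
combine B(2), C(6) → 8
combine 8, D(12) → 20
combine E(16), 20 → 36
combine A(26), 36 → 62
The subtree containing D is merged 3 times, so code length = 3.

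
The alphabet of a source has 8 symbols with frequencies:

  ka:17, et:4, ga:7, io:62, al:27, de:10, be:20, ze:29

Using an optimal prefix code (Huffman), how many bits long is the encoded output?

469

Build the Huffman tree bottom-up:
et(4) + ga(7) → 11
de(10) + 11 → 21
ka(17) + be(20) → 37
21 + al(27) → 48
ze(29) + 37 → 66
48 + io(62) → 110
66 + 110 → 176
The encoded length is the sum of every internal node's weight: 11 + 21 + 37 + 48 + 66 + 110 + 176 = 469 bits.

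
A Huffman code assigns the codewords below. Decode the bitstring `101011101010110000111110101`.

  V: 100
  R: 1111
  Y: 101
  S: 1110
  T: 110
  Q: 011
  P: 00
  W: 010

Read left to right; each codeword is recognised as soon as it completes (prefix code):
  101→Y | 011→Q | 101→Y | 010→W | 110→T | 00→P | 011→Q | 1110→S | 101→Y
Decoded message: YQYWTPQSY

YQYWTPQSY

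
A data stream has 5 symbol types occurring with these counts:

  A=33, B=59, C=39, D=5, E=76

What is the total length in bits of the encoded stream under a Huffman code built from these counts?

462

Greedily combine the two least-frequent nodes:
merge D(5) and A(33): 38
merge 38 and C(39): 77
merge B(59) and E(76): 135
merge 77 and 135: 212
Total encoded bits = sum of merged weights = 38 + 77 + 135 + 212 = 462.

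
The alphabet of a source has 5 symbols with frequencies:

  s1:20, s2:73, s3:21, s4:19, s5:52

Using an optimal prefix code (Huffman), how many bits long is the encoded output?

Merge the two smallest weights repeatedly:
merge s4(19) and s1(20): 39
merge s3(21) and 39: 60
merge s5(52) and 60: 112
merge s2(73) and 112: 185
Total encoded bits = sum of merged weights = 39 + 60 + 112 + 185 = 396.

396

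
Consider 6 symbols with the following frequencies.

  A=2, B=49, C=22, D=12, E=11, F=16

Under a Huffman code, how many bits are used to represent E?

Build the tree from the bottom:
A(2) + E(11) → 13
D(12) + 13 → 25
F(16) + C(22) → 38
25 + 38 → 63
B(49) + 63 → 112
E sits 4 levels below the root, so its codeword is 4 bits.

4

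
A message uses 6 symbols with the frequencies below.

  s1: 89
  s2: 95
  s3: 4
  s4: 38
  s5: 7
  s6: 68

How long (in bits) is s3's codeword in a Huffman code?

Build the tree from the bottom:
merge s3(4) and s5(7): 11
merge 11 and s4(38): 49
merge 49 and s6(68): 117
merge s1(89) and s2(95): 184
merge 117 and 184: 301
s3's leaf is at depth 4, giving a 4-bit codeword.

4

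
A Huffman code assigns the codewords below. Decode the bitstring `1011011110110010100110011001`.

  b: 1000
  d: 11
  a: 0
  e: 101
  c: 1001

eedecaccc

Read left to right; each codeword is recognised as soon as it completes (prefix code):
  101→e | 101→e | 11→d | 101→e | 1001→c | 0→a | 1001→c | 1001→c | 1001→c
Decoded message: eedecaccc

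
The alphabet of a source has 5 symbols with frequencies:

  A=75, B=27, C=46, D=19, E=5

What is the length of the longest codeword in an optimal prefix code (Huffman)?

4

Merge the two lowest-weight nodes at each step:
merge E(5) and D(19): 24
merge 24 and B(27): 51
merge C(46) and 51: 97
merge A(75) and 97: 172
The first pair merged (E, D) ends up deepest, at depth 4.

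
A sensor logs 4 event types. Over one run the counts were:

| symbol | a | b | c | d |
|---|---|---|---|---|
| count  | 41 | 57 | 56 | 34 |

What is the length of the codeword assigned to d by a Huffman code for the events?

Huffman merges, smallest pair first:
d(34) + a(41) → 75
c(56) + b(57) → 113
75 + 113 → 188
d sits 2 levels below the root, so its codeword is 2 bits.

2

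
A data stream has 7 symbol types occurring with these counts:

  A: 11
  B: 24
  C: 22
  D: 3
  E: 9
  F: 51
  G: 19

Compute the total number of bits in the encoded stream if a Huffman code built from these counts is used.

Build the Huffman tree bottom-up:
D(3) + E(9) → 12
A(11) + 12 → 23
G(19) + C(22) → 41
23 + B(24) → 47
41 + 47 → 88
F(51) + 88 → 139
Each symbol's bit-cost is frequency × depth; summing gives 350 bits (equivalently 12 + 23 + 41 + 47 + 88 + 139).

350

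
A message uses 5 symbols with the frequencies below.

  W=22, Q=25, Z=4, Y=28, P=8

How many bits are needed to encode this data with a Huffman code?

186

Build the Huffman tree bottom-up:
Z(4) + P(8) → 12
12 + W(22) → 34
Q(25) + Y(28) → 53
34 + 53 → 87
Total encoded bits = sum of merged weights = 12 + 34 + 53 + 87 = 186.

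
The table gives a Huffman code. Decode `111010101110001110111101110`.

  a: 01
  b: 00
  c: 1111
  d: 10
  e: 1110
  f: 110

eddebecaf

Read left to right; each codeword is recognised as soon as it completes (prefix code):
  1110→e | 10→d | 10→d | 1110→e | 00→b | 1110→e | 1111→c | 01→a | 110→f
Decoded message: eddebecaf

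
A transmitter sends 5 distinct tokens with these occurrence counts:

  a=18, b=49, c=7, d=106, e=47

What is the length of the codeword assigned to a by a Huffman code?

4

Build the tree from the bottom:
combine c(7), a(18) → 25
combine 25, e(47) → 72
combine b(49), 72 → 121
combine d(106), 121 → 227
a sits 4 levels below the root, so its codeword is 4 bits.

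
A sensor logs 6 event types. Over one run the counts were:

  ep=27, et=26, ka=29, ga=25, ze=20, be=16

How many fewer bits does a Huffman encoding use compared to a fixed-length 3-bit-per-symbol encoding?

56

Fixed-length: 3 bits × 143 symbols = 429 bits.
Huffman merges:
combine be(16), ze(20) → 36
combine ga(25), et(26) → 51
combine ep(27), ka(29) → 56
combine 36, 51 → 87
combine 56, 87 → 143
Huffman total = 36 + 51 + 56 + 87 + 143 = 373 bits.
Saving = 429 − 373 = 56 bits.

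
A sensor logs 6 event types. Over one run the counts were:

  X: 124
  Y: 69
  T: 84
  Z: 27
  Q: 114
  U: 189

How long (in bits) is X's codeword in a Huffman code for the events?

2

Repeatedly merge the two smallest:
merge Z(27) and Y(69): 96
merge T(84) and 96: 180
merge Q(114) and X(124): 238
merge 180 and U(189): 369
merge 238 and 369: 607
X sits 2 levels below the root, so its codeword is 2 bits.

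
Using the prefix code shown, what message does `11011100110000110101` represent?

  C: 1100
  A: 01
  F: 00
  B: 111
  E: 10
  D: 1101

DCCFDA

Read left to right; each codeword is recognised as soon as it completes (prefix code):
  1101→D | 1100→C | 1100→C | 00→F | 1101→D | 01→A
Decoded message: DCCFDA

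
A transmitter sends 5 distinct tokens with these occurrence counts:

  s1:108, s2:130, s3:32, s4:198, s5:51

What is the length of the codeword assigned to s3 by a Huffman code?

Huffman merges, smallest pair first:
merge s3(32) and s5(51): 83
merge 83 and s1(108): 191
merge s2(130) and 191: 321
merge s4(198) and 321: 519
The subtree containing s3 is merged 4 times, so code length = 4.

4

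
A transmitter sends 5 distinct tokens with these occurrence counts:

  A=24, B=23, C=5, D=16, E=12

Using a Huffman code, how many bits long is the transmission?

177

Greedily combine the two least-frequent nodes:
combine C(5), E(12) → 17
combine D(16), 17 → 33
combine B(23), A(24) → 47
combine 33, 47 → 80
The encoded length is the sum of every internal node's weight: 17 + 33 + 47 + 80 = 177 bits.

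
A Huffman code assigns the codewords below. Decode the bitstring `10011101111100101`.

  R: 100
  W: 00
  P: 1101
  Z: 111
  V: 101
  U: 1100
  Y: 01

RZYZRV

Read left to right; each codeword is recognised as soon as it completes (prefix code):
  100→R | 111→Z | 01→Y | 111→Z | 100→R | 101→V
Decoded message: RZYZRV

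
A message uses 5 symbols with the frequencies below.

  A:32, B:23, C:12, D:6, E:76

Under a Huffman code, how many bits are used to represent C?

Repeatedly merge the two smallest:
D(6) + C(12) → 18
18 + B(23) → 41
A(32) + 41 → 73
73 + E(76) → 149
The subtree containing C is merged 4 times, so code length = 4.

4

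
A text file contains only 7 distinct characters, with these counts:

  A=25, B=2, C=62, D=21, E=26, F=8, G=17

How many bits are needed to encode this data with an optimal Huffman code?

396

Greedily combine the two least-frequent nodes:
merge B(2) and F(8): 10
merge 10 and G(17): 27
merge D(21) and A(25): 46
merge E(26) and 27: 53
merge 46 and 53: 99
merge C(62) and 99: 161
Total encoded bits = sum of merged weights = 10 + 27 + 46 + 53 + 99 + 161 = 396.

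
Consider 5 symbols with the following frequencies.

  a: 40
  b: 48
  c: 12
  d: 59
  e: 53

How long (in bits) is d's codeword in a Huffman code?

2

Repeatedly merge the two smallest:
merge c(12) and a(40): 52
merge b(48) and 52: 100
merge e(53) and d(59): 112
merge 100 and 112: 212
d's leaf is at depth 2, giving a 2-bit codeword.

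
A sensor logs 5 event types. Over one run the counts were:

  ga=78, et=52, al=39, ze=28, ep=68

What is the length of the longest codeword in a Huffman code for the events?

3

Merge the two lowest-weight nodes at each step:
combine ze(28), al(39) → 67
combine et(52), 67 → 119
combine ep(68), ga(78) → 146
combine 119, 146 → 265
The first pair merged (ze, al) ends up deepest, at depth 3.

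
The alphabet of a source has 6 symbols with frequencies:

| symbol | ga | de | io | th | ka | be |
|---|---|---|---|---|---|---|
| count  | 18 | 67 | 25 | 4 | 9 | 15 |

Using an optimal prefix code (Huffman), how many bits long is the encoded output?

293

Greedily combine the two least-frequent nodes:
combine th(4), ka(9) → 13
combine 13, be(15) → 28
combine ga(18), io(25) → 43
combine 28, 43 → 71
combine de(67), 71 → 138
The encoded length is the sum of every internal node's weight: 13 + 28 + 43 + 71 + 138 = 293 bits.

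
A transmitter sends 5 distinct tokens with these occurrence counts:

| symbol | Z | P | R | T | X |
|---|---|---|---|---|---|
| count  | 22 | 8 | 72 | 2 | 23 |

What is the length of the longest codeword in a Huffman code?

Merge the two lowest-weight nodes at each step:
T(2) + P(8) → 10
10 + Z(22) → 32
X(23) + 32 → 55
55 + R(72) → 127
The first pair merged (T, P) ends up deepest, at depth 4.

4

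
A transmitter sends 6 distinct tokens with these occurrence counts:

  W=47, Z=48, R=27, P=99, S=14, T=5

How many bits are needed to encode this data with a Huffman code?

539

Merge the two smallest weights repeatedly:
merge T(5) and S(14): 19
merge 19 and R(27): 46
merge 46 and W(47): 93
merge Z(48) and 93: 141
merge P(99) and 141: 240
The encoded length is the sum of every internal node's weight: 19 + 46 + 93 + 141 + 240 = 539 bits.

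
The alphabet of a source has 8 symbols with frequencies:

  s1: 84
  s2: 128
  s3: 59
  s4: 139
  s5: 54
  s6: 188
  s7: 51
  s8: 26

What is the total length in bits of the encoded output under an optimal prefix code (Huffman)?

2050

Merge the two smallest weights repeatedly:
combine s8(26), s7(51) → 77
combine s5(54), s3(59) → 113
combine 77, s1(84) → 161
combine 113, s2(128) → 241
combine s4(139), 161 → 300
combine s6(188), 241 → 429
combine 300, 429 → 729
Total encoded bits = sum of merged weights = 77 + 113 + 161 + 241 + 300 + 429 + 729 = 2050.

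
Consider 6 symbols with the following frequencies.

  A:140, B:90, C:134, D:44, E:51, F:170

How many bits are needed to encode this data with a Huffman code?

1538

Greedily combine the two least-frequent nodes:
combine D(44), E(51) → 95
combine B(90), 95 → 185
combine C(134), A(140) → 274
combine F(170), 185 → 355
combine 274, 355 → 629
Each symbol's bit-cost is frequency × depth; summing gives 1538 bits (equivalently 95 + 185 + 274 + 355 + 629).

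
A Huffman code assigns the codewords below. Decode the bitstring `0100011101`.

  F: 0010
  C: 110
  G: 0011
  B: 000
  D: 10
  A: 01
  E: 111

ABEA

Read left to right; each codeword is recognised as soon as it completes (prefix code):
  01→A | 000→B | 111→E | 01→A
Decoded message: ABEA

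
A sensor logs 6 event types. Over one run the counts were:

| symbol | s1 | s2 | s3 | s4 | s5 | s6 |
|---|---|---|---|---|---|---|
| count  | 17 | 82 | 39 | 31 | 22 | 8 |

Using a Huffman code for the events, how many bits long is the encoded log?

Merge the two smallest weights repeatedly:
combine s6(8), s1(17) → 25
combine s5(22), 25 → 47
combine s4(31), s3(39) → 70
combine 47, 70 → 117
combine s2(82), 117 → 199
The encoded length is the sum of every internal node's weight: 25 + 47 + 70 + 117 + 199 = 458 bits.

458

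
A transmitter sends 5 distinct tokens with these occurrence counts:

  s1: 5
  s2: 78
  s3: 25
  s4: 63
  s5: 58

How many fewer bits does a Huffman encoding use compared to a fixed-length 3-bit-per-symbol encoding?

199

Fixed-length: 3 bits × 229 symbols = 687 bits.
Huffman merges:
s1(5) + s3(25) → 30
30 + s5(58) → 88
s4(63) + s2(78) → 141
88 + 141 → 229
Huffman total = 30 + 88 + 141 + 229 = 488 bits.
Saving = 687 − 488 = 199 bits.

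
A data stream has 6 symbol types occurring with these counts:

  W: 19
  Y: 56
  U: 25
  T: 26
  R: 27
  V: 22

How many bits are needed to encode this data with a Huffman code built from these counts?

442

Build the Huffman tree bottom-up:
W(19) + V(22) → 41
U(25) + T(26) → 51
R(27) + 41 → 68
51 + Y(56) → 107
68 + 107 → 175
Total encoded bits = sum of merged weights = 41 + 51 + 68 + 107 + 175 = 442.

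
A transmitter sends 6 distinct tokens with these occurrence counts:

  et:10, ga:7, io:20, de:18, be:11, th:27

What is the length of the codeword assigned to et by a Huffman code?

Huffman merges, smallest pair first:
combine ga(7), et(10) → 17
combine be(11), 17 → 28
combine de(18), io(20) → 38
combine th(27), 28 → 55
combine 38, 55 → 93
The subtree containing et is merged 4 times, so code length = 4.

4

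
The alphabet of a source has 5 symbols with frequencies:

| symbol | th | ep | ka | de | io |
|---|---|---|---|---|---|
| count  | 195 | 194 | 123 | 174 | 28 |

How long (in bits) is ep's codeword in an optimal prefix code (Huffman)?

2

Build the tree from the bottom:
combine io(28), ka(123) → 151
combine 151, de(174) → 325
combine ep(194), th(195) → 389
combine 325, 389 → 714
The subtree containing ep is merged 2 times, so code length = 2.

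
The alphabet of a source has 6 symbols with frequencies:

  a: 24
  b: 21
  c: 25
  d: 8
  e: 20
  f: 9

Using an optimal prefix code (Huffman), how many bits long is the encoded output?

268

Build the Huffman tree bottom-up:
combine d(8), f(9) → 17
combine 17, e(20) → 37
combine b(21), a(24) → 45
combine c(25), 37 → 62
combine 45, 62 → 107
The encoded length is the sum of every internal node's weight: 17 + 37 + 45 + 62 + 107 = 268 bits.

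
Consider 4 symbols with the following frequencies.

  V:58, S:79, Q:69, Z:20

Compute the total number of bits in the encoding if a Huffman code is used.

Merge the two smallest weights repeatedly:
Z(20) + V(58) → 78
Q(69) + 78 → 147
S(79) + 147 → 226
Total encoded bits = sum of merged weights = 78 + 147 + 226 = 451.

451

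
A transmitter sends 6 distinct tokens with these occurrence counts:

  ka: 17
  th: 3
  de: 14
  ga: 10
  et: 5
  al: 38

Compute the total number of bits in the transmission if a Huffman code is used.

Build the Huffman tree bottom-up:
combine th(3), et(5) → 8
combine 8, ga(10) → 18
combine de(14), ka(17) → 31
combine 18, 31 → 49
combine al(38), 49 → 87
Total encoded bits = sum of merged weights = 8 + 18 + 31 + 49 + 87 = 193.

193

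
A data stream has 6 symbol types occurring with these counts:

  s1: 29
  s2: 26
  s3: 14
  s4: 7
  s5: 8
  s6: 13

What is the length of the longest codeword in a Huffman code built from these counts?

3

Merge the two lowest-weight nodes at each step:
s4(7) + s5(8) → 15
s6(13) + s3(14) → 27
15 + s2(26) → 41
27 + s1(29) → 56
41 + 56 → 97
The first pair merged (s4, s5) ends up deepest, at depth 3.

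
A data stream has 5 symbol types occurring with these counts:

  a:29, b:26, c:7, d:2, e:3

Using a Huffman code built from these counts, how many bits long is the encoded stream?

Merge the two smallest weights repeatedly:
d(2) + e(3) → 5
5 + c(7) → 12
12 + b(26) → 38
a(29) + 38 → 67
The encoded length is the sum of every internal node's weight: 5 + 12 + 38 + 67 = 122 bits.

122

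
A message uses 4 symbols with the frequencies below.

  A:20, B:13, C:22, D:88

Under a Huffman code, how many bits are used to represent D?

Build the tree from the bottom:
B(13) + A(20) → 33
C(22) + 33 → 55
55 + D(88) → 143
D is merged only at the final step, so code length = 1.

1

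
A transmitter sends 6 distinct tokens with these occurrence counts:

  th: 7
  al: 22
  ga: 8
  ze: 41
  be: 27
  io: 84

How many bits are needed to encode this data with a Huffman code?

Build the Huffman tree bottom-up:
combine th(7), ga(8) → 15
combine 15, al(22) → 37
combine be(27), 37 → 64
combine ze(41), 64 → 105
combine io(84), 105 → 189
The encoded length is the sum of every internal node's weight: 15 + 37 + 64 + 105 + 189 = 410 bits.

410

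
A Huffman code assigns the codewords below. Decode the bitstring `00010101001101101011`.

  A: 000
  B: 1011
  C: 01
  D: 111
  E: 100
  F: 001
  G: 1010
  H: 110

AGEHHB

Read left to right; each codeword is recognised as soon as it completes (prefix code):
  000→A | 1010→G | 100→E | 110→H | 110→H | 1011→B
Decoded message: AGEHHB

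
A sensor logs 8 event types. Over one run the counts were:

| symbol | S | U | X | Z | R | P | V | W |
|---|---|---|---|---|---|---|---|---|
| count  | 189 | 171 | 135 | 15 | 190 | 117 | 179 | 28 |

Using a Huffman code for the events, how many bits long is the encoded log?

2896

Merge the two smallest weights repeatedly:
merge Z(15) and W(28): 43
merge 43 and P(117): 160
merge X(135) and 160: 295
merge U(171) and V(179): 350
merge S(189) and R(190): 379
merge 295 and 350: 645
merge 379 and 645: 1024
Each symbol's bit-cost is frequency × depth; summing gives 2896 bits (equivalently 43 + 160 + 295 + 350 + 379 + 645 + 1024).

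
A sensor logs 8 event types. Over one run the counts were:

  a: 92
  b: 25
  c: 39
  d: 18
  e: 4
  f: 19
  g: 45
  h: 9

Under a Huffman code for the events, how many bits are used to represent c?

3

Huffman merges, smallest pair first:
merge e(4) and h(9): 13
merge 13 and d(18): 31
merge f(19) and b(25): 44
merge 31 and c(39): 70
merge 44 and g(45): 89
merge 70 and 89: 159
merge a(92) and 159: 251
c sits 3 levels below the root, so its codeword is 3 bits.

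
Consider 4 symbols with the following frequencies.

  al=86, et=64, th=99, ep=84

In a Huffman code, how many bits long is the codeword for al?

2

Build the tree from the bottom:
et(64) + ep(84) → 148
al(86) + th(99) → 185
148 + 185 → 333
al sits 2 levels below the root, so its codeword is 2 bits.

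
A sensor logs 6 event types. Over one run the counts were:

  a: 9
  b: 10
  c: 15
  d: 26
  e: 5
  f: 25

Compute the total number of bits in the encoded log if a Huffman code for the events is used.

218

Merge the two smallest weights repeatedly:
merge e(5) and a(9): 14
merge b(10) and 14: 24
merge c(15) and 24: 39
merge f(25) and d(26): 51
merge 39 and 51: 90
Each symbol's bit-cost is frequency × depth; summing gives 218 bits (equivalently 14 + 24 + 39 + 51 + 90).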